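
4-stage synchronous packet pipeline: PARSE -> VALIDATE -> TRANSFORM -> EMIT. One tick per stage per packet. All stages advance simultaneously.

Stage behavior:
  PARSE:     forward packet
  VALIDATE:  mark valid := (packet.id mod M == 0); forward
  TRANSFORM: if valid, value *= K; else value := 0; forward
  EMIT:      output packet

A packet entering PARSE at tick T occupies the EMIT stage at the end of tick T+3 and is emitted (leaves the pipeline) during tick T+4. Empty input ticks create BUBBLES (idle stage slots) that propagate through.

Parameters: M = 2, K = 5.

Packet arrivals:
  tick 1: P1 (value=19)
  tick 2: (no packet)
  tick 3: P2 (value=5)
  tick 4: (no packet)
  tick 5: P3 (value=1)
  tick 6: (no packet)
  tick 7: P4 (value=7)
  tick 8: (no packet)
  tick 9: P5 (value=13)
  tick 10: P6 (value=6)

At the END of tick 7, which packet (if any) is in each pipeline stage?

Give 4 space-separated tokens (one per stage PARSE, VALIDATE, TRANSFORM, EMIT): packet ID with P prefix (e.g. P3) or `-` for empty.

Tick 1: [PARSE:P1(v=19,ok=F), VALIDATE:-, TRANSFORM:-, EMIT:-] out:-; in:P1
Tick 2: [PARSE:-, VALIDATE:P1(v=19,ok=F), TRANSFORM:-, EMIT:-] out:-; in:-
Tick 3: [PARSE:P2(v=5,ok=F), VALIDATE:-, TRANSFORM:P1(v=0,ok=F), EMIT:-] out:-; in:P2
Tick 4: [PARSE:-, VALIDATE:P2(v=5,ok=T), TRANSFORM:-, EMIT:P1(v=0,ok=F)] out:-; in:-
Tick 5: [PARSE:P3(v=1,ok=F), VALIDATE:-, TRANSFORM:P2(v=25,ok=T), EMIT:-] out:P1(v=0); in:P3
Tick 6: [PARSE:-, VALIDATE:P3(v=1,ok=F), TRANSFORM:-, EMIT:P2(v=25,ok=T)] out:-; in:-
Tick 7: [PARSE:P4(v=7,ok=F), VALIDATE:-, TRANSFORM:P3(v=0,ok=F), EMIT:-] out:P2(v=25); in:P4
At end of tick 7: ['P4', '-', 'P3', '-']

Answer: P4 - P3 -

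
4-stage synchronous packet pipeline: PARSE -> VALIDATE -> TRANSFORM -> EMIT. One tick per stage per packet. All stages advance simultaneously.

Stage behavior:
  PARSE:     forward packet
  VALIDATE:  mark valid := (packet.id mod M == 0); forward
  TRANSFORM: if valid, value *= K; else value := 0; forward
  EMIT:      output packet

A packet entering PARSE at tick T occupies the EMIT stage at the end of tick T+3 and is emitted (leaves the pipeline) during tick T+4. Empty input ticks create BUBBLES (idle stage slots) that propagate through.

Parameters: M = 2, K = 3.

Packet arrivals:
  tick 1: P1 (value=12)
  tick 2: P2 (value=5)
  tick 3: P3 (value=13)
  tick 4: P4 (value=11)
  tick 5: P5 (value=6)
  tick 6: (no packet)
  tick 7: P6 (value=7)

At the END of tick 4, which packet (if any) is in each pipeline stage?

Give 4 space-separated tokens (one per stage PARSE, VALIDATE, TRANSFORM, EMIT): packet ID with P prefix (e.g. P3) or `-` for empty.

Answer: P4 P3 P2 P1

Derivation:
Tick 1: [PARSE:P1(v=12,ok=F), VALIDATE:-, TRANSFORM:-, EMIT:-] out:-; in:P1
Tick 2: [PARSE:P2(v=5,ok=F), VALIDATE:P1(v=12,ok=F), TRANSFORM:-, EMIT:-] out:-; in:P2
Tick 3: [PARSE:P3(v=13,ok=F), VALIDATE:P2(v=5,ok=T), TRANSFORM:P1(v=0,ok=F), EMIT:-] out:-; in:P3
Tick 4: [PARSE:P4(v=11,ok=F), VALIDATE:P3(v=13,ok=F), TRANSFORM:P2(v=15,ok=T), EMIT:P1(v=0,ok=F)] out:-; in:P4
At end of tick 4: ['P4', 'P3', 'P2', 'P1']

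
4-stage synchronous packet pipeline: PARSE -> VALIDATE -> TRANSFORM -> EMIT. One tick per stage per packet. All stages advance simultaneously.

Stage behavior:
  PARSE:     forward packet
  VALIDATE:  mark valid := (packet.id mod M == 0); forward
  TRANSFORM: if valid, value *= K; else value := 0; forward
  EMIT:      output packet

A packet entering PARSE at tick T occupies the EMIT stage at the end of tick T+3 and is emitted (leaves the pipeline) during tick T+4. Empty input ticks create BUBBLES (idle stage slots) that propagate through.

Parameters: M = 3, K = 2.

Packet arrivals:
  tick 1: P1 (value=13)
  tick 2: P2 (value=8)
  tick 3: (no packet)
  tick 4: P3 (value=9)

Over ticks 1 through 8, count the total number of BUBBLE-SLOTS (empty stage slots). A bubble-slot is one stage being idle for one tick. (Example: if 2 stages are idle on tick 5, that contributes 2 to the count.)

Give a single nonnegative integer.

Answer: 20

Derivation:
Tick 1: [PARSE:P1(v=13,ok=F), VALIDATE:-, TRANSFORM:-, EMIT:-] out:-; bubbles=3
Tick 2: [PARSE:P2(v=8,ok=F), VALIDATE:P1(v=13,ok=F), TRANSFORM:-, EMIT:-] out:-; bubbles=2
Tick 3: [PARSE:-, VALIDATE:P2(v=8,ok=F), TRANSFORM:P1(v=0,ok=F), EMIT:-] out:-; bubbles=2
Tick 4: [PARSE:P3(v=9,ok=F), VALIDATE:-, TRANSFORM:P2(v=0,ok=F), EMIT:P1(v=0,ok=F)] out:-; bubbles=1
Tick 5: [PARSE:-, VALIDATE:P3(v=9,ok=T), TRANSFORM:-, EMIT:P2(v=0,ok=F)] out:P1(v=0); bubbles=2
Tick 6: [PARSE:-, VALIDATE:-, TRANSFORM:P3(v=18,ok=T), EMIT:-] out:P2(v=0); bubbles=3
Tick 7: [PARSE:-, VALIDATE:-, TRANSFORM:-, EMIT:P3(v=18,ok=T)] out:-; bubbles=3
Tick 8: [PARSE:-, VALIDATE:-, TRANSFORM:-, EMIT:-] out:P3(v=18); bubbles=4
Total bubble-slots: 20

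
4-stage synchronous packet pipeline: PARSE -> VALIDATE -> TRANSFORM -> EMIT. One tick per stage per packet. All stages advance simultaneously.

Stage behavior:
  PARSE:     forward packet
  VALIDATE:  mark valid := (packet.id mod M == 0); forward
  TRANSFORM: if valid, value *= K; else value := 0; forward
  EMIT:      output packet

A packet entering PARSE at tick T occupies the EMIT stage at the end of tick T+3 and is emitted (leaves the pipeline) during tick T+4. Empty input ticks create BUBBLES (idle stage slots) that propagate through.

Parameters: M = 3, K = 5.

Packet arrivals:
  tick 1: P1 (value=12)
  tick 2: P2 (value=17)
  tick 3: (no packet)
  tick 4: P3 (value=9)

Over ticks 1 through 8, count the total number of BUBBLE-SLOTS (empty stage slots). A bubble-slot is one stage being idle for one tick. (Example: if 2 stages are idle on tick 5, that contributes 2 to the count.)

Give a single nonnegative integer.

Answer: 20

Derivation:
Tick 1: [PARSE:P1(v=12,ok=F), VALIDATE:-, TRANSFORM:-, EMIT:-] out:-; bubbles=3
Tick 2: [PARSE:P2(v=17,ok=F), VALIDATE:P1(v=12,ok=F), TRANSFORM:-, EMIT:-] out:-; bubbles=2
Tick 3: [PARSE:-, VALIDATE:P2(v=17,ok=F), TRANSFORM:P1(v=0,ok=F), EMIT:-] out:-; bubbles=2
Tick 4: [PARSE:P3(v=9,ok=F), VALIDATE:-, TRANSFORM:P2(v=0,ok=F), EMIT:P1(v=0,ok=F)] out:-; bubbles=1
Tick 5: [PARSE:-, VALIDATE:P3(v=9,ok=T), TRANSFORM:-, EMIT:P2(v=0,ok=F)] out:P1(v=0); bubbles=2
Tick 6: [PARSE:-, VALIDATE:-, TRANSFORM:P3(v=45,ok=T), EMIT:-] out:P2(v=0); bubbles=3
Tick 7: [PARSE:-, VALIDATE:-, TRANSFORM:-, EMIT:P3(v=45,ok=T)] out:-; bubbles=3
Tick 8: [PARSE:-, VALIDATE:-, TRANSFORM:-, EMIT:-] out:P3(v=45); bubbles=4
Total bubble-slots: 20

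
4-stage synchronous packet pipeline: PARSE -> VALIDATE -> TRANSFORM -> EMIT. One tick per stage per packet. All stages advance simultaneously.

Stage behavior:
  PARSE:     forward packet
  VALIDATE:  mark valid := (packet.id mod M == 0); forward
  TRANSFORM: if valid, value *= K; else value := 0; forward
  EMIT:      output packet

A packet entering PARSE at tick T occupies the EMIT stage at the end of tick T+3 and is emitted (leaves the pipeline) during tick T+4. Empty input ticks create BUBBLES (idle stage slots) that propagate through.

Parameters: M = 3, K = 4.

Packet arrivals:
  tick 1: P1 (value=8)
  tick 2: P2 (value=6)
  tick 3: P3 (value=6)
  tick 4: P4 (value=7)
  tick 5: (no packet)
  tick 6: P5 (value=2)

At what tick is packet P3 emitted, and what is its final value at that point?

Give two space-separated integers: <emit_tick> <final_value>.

Answer: 7 24

Derivation:
Tick 1: [PARSE:P1(v=8,ok=F), VALIDATE:-, TRANSFORM:-, EMIT:-] out:-; in:P1
Tick 2: [PARSE:P2(v=6,ok=F), VALIDATE:P1(v=8,ok=F), TRANSFORM:-, EMIT:-] out:-; in:P2
Tick 3: [PARSE:P3(v=6,ok=F), VALIDATE:P2(v=6,ok=F), TRANSFORM:P1(v=0,ok=F), EMIT:-] out:-; in:P3
Tick 4: [PARSE:P4(v=7,ok=F), VALIDATE:P3(v=6,ok=T), TRANSFORM:P2(v=0,ok=F), EMIT:P1(v=0,ok=F)] out:-; in:P4
Tick 5: [PARSE:-, VALIDATE:P4(v=7,ok=F), TRANSFORM:P3(v=24,ok=T), EMIT:P2(v=0,ok=F)] out:P1(v=0); in:-
Tick 6: [PARSE:P5(v=2,ok=F), VALIDATE:-, TRANSFORM:P4(v=0,ok=F), EMIT:P3(v=24,ok=T)] out:P2(v=0); in:P5
Tick 7: [PARSE:-, VALIDATE:P5(v=2,ok=F), TRANSFORM:-, EMIT:P4(v=0,ok=F)] out:P3(v=24); in:-
Tick 8: [PARSE:-, VALIDATE:-, TRANSFORM:P5(v=0,ok=F), EMIT:-] out:P4(v=0); in:-
Tick 9: [PARSE:-, VALIDATE:-, TRANSFORM:-, EMIT:P5(v=0,ok=F)] out:-; in:-
Tick 10: [PARSE:-, VALIDATE:-, TRANSFORM:-, EMIT:-] out:P5(v=0); in:-
P3: arrives tick 3, valid=True (id=3, id%3=0), emit tick 7, final value 24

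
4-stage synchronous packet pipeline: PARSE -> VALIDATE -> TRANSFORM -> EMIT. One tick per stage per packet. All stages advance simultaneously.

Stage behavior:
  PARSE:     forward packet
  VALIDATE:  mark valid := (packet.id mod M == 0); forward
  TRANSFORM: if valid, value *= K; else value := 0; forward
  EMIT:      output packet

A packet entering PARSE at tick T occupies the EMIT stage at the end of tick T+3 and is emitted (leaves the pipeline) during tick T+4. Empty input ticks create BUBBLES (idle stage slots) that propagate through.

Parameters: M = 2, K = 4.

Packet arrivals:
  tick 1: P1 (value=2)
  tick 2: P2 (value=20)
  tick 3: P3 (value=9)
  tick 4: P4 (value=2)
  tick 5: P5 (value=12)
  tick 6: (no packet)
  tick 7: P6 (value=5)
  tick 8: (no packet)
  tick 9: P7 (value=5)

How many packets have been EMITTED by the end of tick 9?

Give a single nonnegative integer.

Tick 1: [PARSE:P1(v=2,ok=F), VALIDATE:-, TRANSFORM:-, EMIT:-] out:-; in:P1
Tick 2: [PARSE:P2(v=20,ok=F), VALIDATE:P1(v=2,ok=F), TRANSFORM:-, EMIT:-] out:-; in:P2
Tick 3: [PARSE:P3(v=9,ok=F), VALIDATE:P2(v=20,ok=T), TRANSFORM:P1(v=0,ok=F), EMIT:-] out:-; in:P3
Tick 4: [PARSE:P4(v=2,ok=F), VALIDATE:P3(v=9,ok=F), TRANSFORM:P2(v=80,ok=T), EMIT:P1(v=0,ok=F)] out:-; in:P4
Tick 5: [PARSE:P5(v=12,ok=F), VALIDATE:P4(v=2,ok=T), TRANSFORM:P3(v=0,ok=F), EMIT:P2(v=80,ok=T)] out:P1(v=0); in:P5
Tick 6: [PARSE:-, VALIDATE:P5(v=12,ok=F), TRANSFORM:P4(v=8,ok=T), EMIT:P3(v=0,ok=F)] out:P2(v=80); in:-
Tick 7: [PARSE:P6(v=5,ok=F), VALIDATE:-, TRANSFORM:P5(v=0,ok=F), EMIT:P4(v=8,ok=T)] out:P3(v=0); in:P6
Tick 8: [PARSE:-, VALIDATE:P6(v=5,ok=T), TRANSFORM:-, EMIT:P5(v=0,ok=F)] out:P4(v=8); in:-
Tick 9: [PARSE:P7(v=5,ok=F), VALIDATE:-, TRANSFORM:P6(v=20,ok=T), EMIT:-] out:P5(v=0); in:P7
Emitted by tick 9: ['P1', 'P2', 'P3', 'P4', 'P5']

Answer: 5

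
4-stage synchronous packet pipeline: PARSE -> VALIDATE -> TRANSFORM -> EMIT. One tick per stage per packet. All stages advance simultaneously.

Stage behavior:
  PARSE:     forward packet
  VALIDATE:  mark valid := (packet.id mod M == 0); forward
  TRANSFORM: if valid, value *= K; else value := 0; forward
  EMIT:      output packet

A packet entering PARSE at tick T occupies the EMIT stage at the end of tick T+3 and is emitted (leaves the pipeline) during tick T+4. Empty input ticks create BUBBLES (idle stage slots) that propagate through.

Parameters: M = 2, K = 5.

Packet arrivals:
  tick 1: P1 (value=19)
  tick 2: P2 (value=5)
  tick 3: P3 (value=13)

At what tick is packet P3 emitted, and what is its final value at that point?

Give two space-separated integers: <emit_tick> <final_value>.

Tick 1: [PARSE:P1(v=19,ok=F), VALIDATE:-, TRANSFORM:-, EMIT:-] out:-; in:P1
Tick 2: [PARSE:P2(v=5,ok=F), VALIDATE:P1(v=19,ok=F), TRANSFORM:-, EMIT:-] out:-; in:P2
Tick 3: [PARSE:P3(v=13,ok=F), VALIDATE:P2(v=5,ok=T), TRANSFORM:P1(v=0,ok=F), EMIT:-] out:-; in:P3
Tick 4: [PARSE:-, VALIDATE:P3(v=13,ok=F), TRANSFORM:P2(v=25,ok=T), EMIT:P1(v=0,ok=F)] out:-; in:-
Tick 5: [PARSE:-, VALIDATE:-, TRANSFORM:P3(v=0,ok=F), EMIT:P2(v=25,ok=T)] out:P1(v=0); in:-
Tick 6: [PARSE:-, VALIDATE:-, TRANSFORM:-, EMIT:P3(v=0,ok=F)] out:P2(v=25); in:-
Tick 7: [PARSE:-, VALIDATE:-, TRANSFORM:-, EMIT:-] out:P3(v=0); in:-
P3: arrives tick 3, valid=False (id=3, id%2=1), emit tick 7, final value 0

Answer: 7 0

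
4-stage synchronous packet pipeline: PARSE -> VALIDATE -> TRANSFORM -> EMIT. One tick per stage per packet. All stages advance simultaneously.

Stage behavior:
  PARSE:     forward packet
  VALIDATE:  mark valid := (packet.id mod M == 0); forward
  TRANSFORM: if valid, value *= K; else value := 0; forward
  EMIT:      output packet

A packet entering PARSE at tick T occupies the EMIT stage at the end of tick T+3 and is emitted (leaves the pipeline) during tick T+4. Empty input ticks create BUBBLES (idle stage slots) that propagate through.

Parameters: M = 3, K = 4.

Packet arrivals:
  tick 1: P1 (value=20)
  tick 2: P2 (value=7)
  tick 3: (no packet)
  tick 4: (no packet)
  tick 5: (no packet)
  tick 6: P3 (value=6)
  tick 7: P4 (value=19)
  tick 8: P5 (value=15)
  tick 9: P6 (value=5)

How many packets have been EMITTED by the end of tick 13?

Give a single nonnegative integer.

Answer: 6

Derivation:
Tick 1: [PARSE:P1(v=20,ok=F), VALIDATE:-, TRANSFORM:-, EMIT:-] out:-; in:P1
Tick 2: [PARSE:P2(v=7,ok=F), VALIDATE:P1(v=20,ok=F), TRANSFORM:-, EMIT:-] out:-; in:P2
Tick 3: [PARSE:-, VALIDATE:P2(v=7,ok=F), TRANSFORM:P1(v=0,ok=F), EMIT:-] out:-; in:-
Tick 4: [PARSE:-, VALIDATE:-, TRANSFORM:P2(v=0,ok=F), EMIT:P1(v=0,ok=F)] out:-; in:-
Tick 5: [PARSE:-, VALIDATE:-, TRANSFORM:-, EMIT:P2(v=0,ok=F)] out:P1(v=0); in:-
Tick 6: [PARSE:P3(v=6,ok=F), VALIDATE:-, TRANSFORM:-, EMIT:-] out:P2(v=0); in:P3
Tick 7: [PARSE:P4(v=19,ok=F), VALIDATE:P3(v=6,ok=T), TRANSFORM:-, EMIT:-] out:-; in:P4
Tick 8: [PARSE:P5(v=15,ok=F), VALIDATE:P4(v=19,ok=F), TRANSFORM:P3(v=24,ok=T), EMIT:-] out:-; in:P5
Tick 9: [PARSE:P6(v=5,ok=F), VALIDATE:P5(v=15,ok=F), TRANSFORM:P4(v=0,ok=F), EMIT:P3(v=24,ok=T)] out:-; in:P6
Tick 10: [PARSE:-, VALIDATE:P6(v=5,ok=T), TRANSFORM:P5(v=0,ok=F), EMIT:P4(v=0,ok=F)] out:P3(v=24); in:-
Tick 11: [PARSE:-, VALIDATE:-, TRANSFORM:P6(v=20,ok=T), EMIT:P5(v=0,ok=F)] out:P4(v=0); in:-
Tick 12: [PARSE:-, VALIDATE:-, TRANSFORM:-, EMIT:P6(v=20,ok=T)] out:P5(v=0); in:-
Tick 13: [PARSE:-, VALIDATE:-, TRANSFORM:-, EMIT:-] out:P6(v=20); in:-
Emitted by tick 13: ['P1', 'P2', 'P3', 'P4', 'P5', 'P6']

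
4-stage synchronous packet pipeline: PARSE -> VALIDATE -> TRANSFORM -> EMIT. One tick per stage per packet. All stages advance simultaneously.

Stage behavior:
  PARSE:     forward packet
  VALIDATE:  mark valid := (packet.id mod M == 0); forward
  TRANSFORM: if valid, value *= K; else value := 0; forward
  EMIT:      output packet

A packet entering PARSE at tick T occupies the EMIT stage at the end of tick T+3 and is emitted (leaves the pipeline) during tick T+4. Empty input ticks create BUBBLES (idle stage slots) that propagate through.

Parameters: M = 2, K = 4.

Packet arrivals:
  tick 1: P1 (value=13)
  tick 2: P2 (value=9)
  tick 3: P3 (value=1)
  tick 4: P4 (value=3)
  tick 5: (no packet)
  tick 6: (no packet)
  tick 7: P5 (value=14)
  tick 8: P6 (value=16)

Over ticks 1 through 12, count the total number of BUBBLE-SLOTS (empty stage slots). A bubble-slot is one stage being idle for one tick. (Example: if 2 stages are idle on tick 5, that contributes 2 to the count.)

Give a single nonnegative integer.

Tick 1: [PARSE:P1(v=13,ok=F), VALIDATE:-, TRANSFORM:-, EMIT:-] out:-; bubbles=3
Tick 2: [PARSE:P2(v=9,ok=F), VALIDATE:P1(v=13,ok=F), TRANSFORM:-, EMIT:-] out:-; bubbles=2
Tick 3: [PARSE:P3(v=1,ok=F), VALIDATE:P2(v=9,ok=T), TRANSFORM:P1(v=0,ok=F), EMIT:-] out:-; bubbles=1
Tick 4: [PARSE:P4(v=3,ok=F), VALIDATE:P3(v=1,ok=F), TRANSFORM:P2(v=36,ok=T), EMIT:P1(v=0,ok=F)] out:-; bubbles=0
Tick 5: [PARSE:-, VALIDATE:P4(v=3,ok=T), TRANSFORM:P3(v=0,ok=F), EMIT:P2(v=36,ok=T)] out:P1(v=0); bubbles=1
Tick 6: [PARSE:-, VALIDATE:-, TRANSFORM:P4(v=12,ok=T), EMIT:P3(v=0,ok=F)] out:P2(v=36); bubbles=2
Tick 7: [PARSE:P5(v=14,ok=F), VALIDATE:-, TRANSFORM:-, EMIT:P4(v=12,ok=T)] out:P3(v=0); bubbles=2
Tick 8: [PARSE:P6(v=16,ok=F), VALIDATE:P5(v=14,ok=F), TRANSFORM:-, EMIT:-] out:P4(v=12); bubbles=2
Tick 9: [PARSE:-, VALIDATE:P6(v=16,ok=T), TRANSFORM:P5(v=0,ok=F), EMIT:-] out:-; bubbles=2
Tick 10: [PARSE:-, VALIDATE:-, TRANSFORM:P6(v=64,ok=T), EMIT:P5(v=0,ok=F)] out:-; bubbles=2
Tick 11: [PARSE:-, VALIDATE:-, TRANSFORM:-, EMIT:P6(v=64,ok=T)] out:P5(v=0); bubbles=3
Tick 12: [PARSE:-, VALIDATE:-, TRANSFORM:-, EMIT:-] out:P6(v=64); bubbles=4
Total bubble-slots: 24

Answer: 24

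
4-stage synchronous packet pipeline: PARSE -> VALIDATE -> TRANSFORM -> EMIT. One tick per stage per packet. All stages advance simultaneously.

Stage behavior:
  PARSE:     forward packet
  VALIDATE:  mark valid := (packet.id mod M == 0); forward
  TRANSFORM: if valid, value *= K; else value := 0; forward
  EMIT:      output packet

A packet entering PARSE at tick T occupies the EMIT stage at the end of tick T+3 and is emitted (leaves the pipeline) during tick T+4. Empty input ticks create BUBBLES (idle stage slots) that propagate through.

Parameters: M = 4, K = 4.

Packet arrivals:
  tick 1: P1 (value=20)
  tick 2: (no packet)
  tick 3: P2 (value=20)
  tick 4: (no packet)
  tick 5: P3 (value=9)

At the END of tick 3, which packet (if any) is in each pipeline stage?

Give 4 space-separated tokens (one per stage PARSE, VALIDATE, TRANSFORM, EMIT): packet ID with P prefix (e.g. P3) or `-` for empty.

Answer: P2 - P1 -

Derivation:
Tick 1: [PARSE:P1(v=20,ok=F), VALIDATE:-, TRANSFORM:-, EMIT:-] out:-; in:P1
Tick 2: [PARSE:-, VALIDATE:P1(v=20,ok=F), TRANSFORM:-, EMIT:-] out:-; in:-
Tick 3: [PARSE:P2(v=20,ok=F), VALIDATE:-, TRANSFORM:P1(v=0,ok=F), EMIT:-] out:-; in:P2
At end of tick 3: ['P2', '-', 'P1', '-']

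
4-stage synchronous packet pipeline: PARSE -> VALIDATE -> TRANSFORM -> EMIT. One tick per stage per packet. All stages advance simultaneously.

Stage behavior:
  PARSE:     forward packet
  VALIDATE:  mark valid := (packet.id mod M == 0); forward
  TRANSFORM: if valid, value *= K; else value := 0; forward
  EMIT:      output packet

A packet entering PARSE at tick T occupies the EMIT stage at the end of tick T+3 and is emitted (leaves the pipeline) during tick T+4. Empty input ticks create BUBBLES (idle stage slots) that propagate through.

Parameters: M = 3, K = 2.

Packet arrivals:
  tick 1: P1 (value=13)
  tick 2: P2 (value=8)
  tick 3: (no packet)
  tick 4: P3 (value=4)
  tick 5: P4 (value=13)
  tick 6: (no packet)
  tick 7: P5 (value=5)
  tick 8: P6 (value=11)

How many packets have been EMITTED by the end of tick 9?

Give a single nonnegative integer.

Answer: 4

Derivation:
Tick 1: [PARSE:P1(v=13,ok=F), VALIDATE:-, TRANSFORM:-, EMIT:-] out:-; in:P1
Tick 2: [PARSE:P2(v=8,ok=F), VALIDATE:P1(v=13,ok=F), TRANSFORM:-, EMIT:-] out:-; in:P2
Tick 3: [PARSE:-, VALIDATE:P2(v=8,ok=F), TRANSFORM:P1(v=0,ok=F), EMIT:-] out:-; in:-
Tick 4: [PARSE:P3(v=4,ok=F), VALIDATE:-, TRANSFORM:P2(v=0,ok=F), EMIT:P1(v=0,ok=F)] out:-; in:P3
Tick 5: [PARSE:P4(v=13,ok=F), VALIDATE:P3(v=4,ok=T), TRANSFORM:-, EMIT:P2(v=0,ok=F)] out:P1(v=0); in:P4
Tick 6: [PARSE:-, VALIDATE:P4(v=13,ok=F), TRANSFORM:P3(v=8,ok=T), EMIT:-] out:P2(v=0); in:-
Tick 7: [PARSE:P5(v=5,ok=F), VALIDATE:-, TRANSFORM:P4(v=0,ok=F), EMIT:P3(v=8,ok=T)] out:-; in:P5
Tick 8: [PARSE:P6(v=11,ok=F), VALIDATE:P5(v=5,ok=F), TRANSFORM:-, EMIT:P4(v=0,ok=F)] out:P3(v=8); in:P6
Tick 9: [PARSE:-, VALIDATE:P6(v=11,ok=T), TRANSFORM:P5(v=0,ok=F), EMIT:-] out:P4(v=0); in:-
Emitted by tick 9: ['P1', 'P2', 'P3', 'P4']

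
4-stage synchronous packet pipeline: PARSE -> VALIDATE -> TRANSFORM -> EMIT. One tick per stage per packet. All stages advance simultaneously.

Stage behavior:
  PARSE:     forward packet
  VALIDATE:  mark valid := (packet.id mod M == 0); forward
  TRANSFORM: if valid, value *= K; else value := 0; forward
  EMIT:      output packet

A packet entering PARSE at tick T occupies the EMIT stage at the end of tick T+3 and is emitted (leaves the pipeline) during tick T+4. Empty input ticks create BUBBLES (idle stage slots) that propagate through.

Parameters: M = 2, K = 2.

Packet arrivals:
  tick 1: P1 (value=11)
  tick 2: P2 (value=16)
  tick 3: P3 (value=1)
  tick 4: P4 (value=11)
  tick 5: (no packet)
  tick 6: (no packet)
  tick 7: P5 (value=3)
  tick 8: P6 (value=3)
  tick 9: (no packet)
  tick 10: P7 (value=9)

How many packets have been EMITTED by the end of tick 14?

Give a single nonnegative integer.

Answer: 7

Derivation:
Tick 1: [PARSE:P1(v=11,ok=F), VALIDATE:-, TRANSFORM:-, EMIT:-] out:-; in:P1
Tick 2: [PARSE:P2(v=16,ok=F), VALIDATE:P1(v=11,ok=F), TRANSFORM:-, EMIT:-] out:-; in:P2
Tick 3: [PARSE:P3(v=1,ok=F), VALIDATE:P2(v=16,ok=T), TRANSFORM:P1(v=0,ok=F), EMIT:-] out:-; in:P3
Tick 4: [PARSE:P4(v=11,ok=F), VALIDATE:P3(v=1,ok=F), TRANSFORM:P2(v=32,ok=T), EMIT:P1(v=0,ok=F)] out:-; in:P4
Tick 5: [PARSE:-, VALIDATE:P4(v=11,ok=T), TRANSFORM:P3(v=0,ok=F), EMIT:P2(v=32,ok=T)] out:P1(v=0); in:-
Tick 6: [PARSE:-, VALIDATE:-, TRANSFORM:P4(v=22,ok=T), EMIT:P3(v=0,ok=F)] out:P2(v=32); in:-
Tick 7: [PARSE:P5(v=3,ok=F), VALIDATE:-, TRANSFORM:-, EMIT:P4(v=22,ok=T)] out:P3(v=0); in:P5
Tick 8: [PARSE:P6(v=3,ok=F), VALIDATE:P5(v=3,ok=F), TRANSFORM:-, EMIT:-] out:P4(v=22); in:P6
Tick 9: [PARSE:-, VALIDATE:P6(v=3,ok=T), TRANSFORM:P5(v=0,ok=F), EMIT:-] out:-; in:-
Tick 10: [PARSE:P7(v=9,ok=F), VALIDATE:-, TRANSFORM:P6(v=6,ok=T), EMIT:P5(v=0,ok=F)] out:-; in:P7
Tick 11: [PARSE:-, VALIDATE:P7(v=9,ok=F), TRANSFORM:-, EMIT:P6(v=6,ok=T)] out:P5(v=0); in:-
Tick 12: [PARSE:-, VALIDATE:-, TRANSFORM:P7(v=0,ok=F), EMIT:-] out:P6(v=6); in:-
Tick 13: [PARSE:-, VALIDATE:-, TRANSFORM:-, EMIT:P7(v=0,ok=F)] out:-; in:-
Tick 14: [PARSE:-, VALIDATE:-, TRANSFORM:-, EMIT:-] out:P7(v=0); in:-
Emitted by tick 14: ['P1', 'P2', 'P3', 'P4', 'P5', 'P6', 'P7']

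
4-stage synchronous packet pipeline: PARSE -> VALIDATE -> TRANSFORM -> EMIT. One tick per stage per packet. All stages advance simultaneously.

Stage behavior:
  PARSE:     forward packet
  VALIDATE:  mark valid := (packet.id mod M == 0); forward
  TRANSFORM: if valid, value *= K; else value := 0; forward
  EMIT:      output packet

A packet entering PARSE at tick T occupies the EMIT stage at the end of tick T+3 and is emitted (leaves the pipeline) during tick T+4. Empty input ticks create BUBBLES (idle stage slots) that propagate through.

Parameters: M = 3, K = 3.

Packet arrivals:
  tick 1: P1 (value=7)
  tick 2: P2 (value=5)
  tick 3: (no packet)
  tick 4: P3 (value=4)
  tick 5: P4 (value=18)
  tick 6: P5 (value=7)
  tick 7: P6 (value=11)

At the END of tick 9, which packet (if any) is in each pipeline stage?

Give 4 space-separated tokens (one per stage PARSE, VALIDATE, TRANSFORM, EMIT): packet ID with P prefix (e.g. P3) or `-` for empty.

Answer: - - P6 P5

Derivation:
Tick 1: [PARSE:P1(v=7,ok=F), VALIDATE:-, TRANSFORM:-, EMIT:-] out:-; in:P1
Tick 2: [PARSE:P2(v=5,ok=F), VALIDATE:P1(v=7,ok=F), TRANSFORM:-, EMIT:-] out:-; in:P2
Tick 3: [PARSE:-, VALIDATE:P2(v=5,ok=F), TRANSFORM:P1(v=0,ok=F), EMIT:-] out:-; in:-
Tick 4: [PARSE:P3(v=4,ok=F), VALIDATE:-, TRANSFORM:P2(v=0,ok=F), EMIT:P1(v=0,ok=F)] out:-; in:P3
Tick 5: [PARSE:P4(v=18,ok=F), VALIDATE:P3(v=4,ok=T), TRANSFORM:-, EMIT:P2(v=0,ok=F)] out:P1(v=0); in:P4
Tick 6: [PARSE:P5(v=7,ok=F), VALIDATE:P4(v=18,ok=F), TRANSFORM:P3(v=12,ok=T), EMIT:-] out:P2(v=0); in:P5
Tick 7: [PARSE:P6(v=11,ok=F), VALIDATE:P5(v=7,ok=F), TRANSFORM:P4(v=0,ok=F), EMIT:P3(v=12,ok=T)] out:-; in:P6
Tick 8: [PARSE:-, VALIDATE:P6(v=11,ok=T), TRANSFORM:P5(v=0,ok=F), EMIT:P4(v=0,ok=F)] out:P3(v=12); in:-
Tick 9: [PARSE:-, VALIDATE:-, TRANSFORM:P6(v=33,ok=T), EMIT:P5(v=0,ok=F)] out:P4(v=0); in:-
At end of tick 9: ['-', '-', 'P6', 'P5']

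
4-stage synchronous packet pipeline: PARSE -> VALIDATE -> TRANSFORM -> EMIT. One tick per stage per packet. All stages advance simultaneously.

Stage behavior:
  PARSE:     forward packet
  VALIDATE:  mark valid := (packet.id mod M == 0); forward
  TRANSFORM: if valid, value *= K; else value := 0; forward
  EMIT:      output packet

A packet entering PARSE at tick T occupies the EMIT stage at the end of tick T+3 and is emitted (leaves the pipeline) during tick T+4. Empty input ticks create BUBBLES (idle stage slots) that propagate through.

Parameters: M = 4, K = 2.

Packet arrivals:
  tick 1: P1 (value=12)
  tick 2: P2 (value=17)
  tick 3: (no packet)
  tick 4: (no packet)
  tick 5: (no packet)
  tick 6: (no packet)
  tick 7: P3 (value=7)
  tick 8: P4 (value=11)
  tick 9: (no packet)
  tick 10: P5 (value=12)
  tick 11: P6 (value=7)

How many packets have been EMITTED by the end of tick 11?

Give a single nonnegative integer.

Answer: 3

Derivation:
Tick 1: [PARSE:P1(v=12,ok=F), VALIDATE:-, TRANSFORM:-, EMIT:-] out:-; in:P1
Tick 2: [PARSE:P2(v=17,ok=F), VALIDATE:P1(v=12,ok=F), TRANSFORM:-, EMIT:-] out:-; in:P2
Tick 3: [PARSE:-, VALIDATE:P2(v=17,ok=F), TRANSFORM:P1(v=0,ok=F), EMIT:-] out:-; in:-
Tick 4: [PARSE:-, VALIDATE:-, TRANSFORM:P2(v=0,ok=F), EMIT:P1(v=0,ok=F)] out:-; in:-
Tick 5: [PARSE:-, VALIDATE:-, TRANSFORM:-, EMIT:P2(v=0,ok=F)] out:P1(v=0); in:-
Tick 6: [PARSE:-, VALIDATE:-, TRANSFORM:-, EMIT:-] out:P2(v=0); in:-
Tick 7: [PARSE:P3(v=7,ok=F), VALIDATE:-, TRANSFORM:-, EMIT:-] out:-; in:P3
Tick 8: [PARSE:P4(v=11,ok=F), VALIDATE:P3(v=7,ok=F), TRANSFORM:-, EMIT:-] out:-; in:P4
Tick 9: [PARSE:-, VALIDATE:P4(v=11,ok=T), TRANSFORM:P3(v=0,ok=F), EMIT:-] out:-; in:-
Tick 10: [PARSE:P5(v=12,ok=F), VALIDATE:-, TRANSFORM:P4(v=22,ok=T), EMIT:P3(v=0,ok=F)] out:-; in:P5
Tick 11: [PARSE:P6(v=7,ok=F), VALIDATE:P5(v=12,ok=F), TRANSFORM:-, EMIT:P4(v=22,ok=T)] out:P3(v=0); in:P6
Emitted by tick 11: ['P1', 'P2', 'P3']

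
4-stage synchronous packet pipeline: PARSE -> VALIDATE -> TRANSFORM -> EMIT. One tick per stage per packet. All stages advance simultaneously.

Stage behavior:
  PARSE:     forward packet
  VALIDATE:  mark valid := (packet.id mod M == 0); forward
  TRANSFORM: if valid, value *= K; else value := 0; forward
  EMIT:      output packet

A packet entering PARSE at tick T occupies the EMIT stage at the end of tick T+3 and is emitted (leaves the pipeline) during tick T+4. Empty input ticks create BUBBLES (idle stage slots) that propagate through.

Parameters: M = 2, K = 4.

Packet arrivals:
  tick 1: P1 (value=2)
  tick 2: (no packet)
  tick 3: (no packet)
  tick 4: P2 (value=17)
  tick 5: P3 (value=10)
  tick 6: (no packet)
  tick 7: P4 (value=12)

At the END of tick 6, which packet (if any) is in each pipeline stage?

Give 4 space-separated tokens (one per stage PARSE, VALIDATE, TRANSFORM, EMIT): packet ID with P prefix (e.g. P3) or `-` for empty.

Tick 1: [PARSE:P1(v=2,ok=F), VALIDATE:-, TRANSFORM:-, EMIT:-] out:-; in:P1
Tick 2: [PARSE:-, VALIDATE:P1(v=2,ok=F), TRANSFORM:-, EMIT:-] out:-; in:-
Tick 3: [PARSE:-, VALIDATE:-, TRANSFORM:P1(v=0,ok=F), EMIT:-] out:-; in:-
Tick 4: [PARSE:P2(v=17,ok=F), VALIDATE:-, TRANSFORM:-, EMIT:P1(v=0,ok=F)] out:-; in:P2
Tick 5: [PARSE:P3(v=10,ok=F), VALIDATE:P2(v=17,ok=T), TRANSFORM:-, EMIT:-] out:P1(v=0); in:P3
Tick 6: [PARSE:-, VALIDATE:P3(v=10,ok=F), TRANSFORM:P2(v=68,ok=T), EMIT:-] out:-; in:-
At end of tick 6: ['-', 'P3', 'P2', '-']

Answer: - P3 P2 -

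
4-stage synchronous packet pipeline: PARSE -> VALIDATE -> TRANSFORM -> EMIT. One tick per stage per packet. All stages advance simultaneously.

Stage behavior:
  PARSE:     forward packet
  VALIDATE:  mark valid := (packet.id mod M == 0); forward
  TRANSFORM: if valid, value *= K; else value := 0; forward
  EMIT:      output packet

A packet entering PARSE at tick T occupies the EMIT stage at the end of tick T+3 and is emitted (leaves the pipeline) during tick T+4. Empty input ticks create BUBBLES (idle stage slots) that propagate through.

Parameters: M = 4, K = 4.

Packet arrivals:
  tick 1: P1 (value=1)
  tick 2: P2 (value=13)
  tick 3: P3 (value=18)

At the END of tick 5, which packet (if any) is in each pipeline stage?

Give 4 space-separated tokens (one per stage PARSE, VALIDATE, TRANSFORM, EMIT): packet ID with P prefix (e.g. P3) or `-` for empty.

Answer: - - P3 P2

Derivation:
Tick 1: [PARSE:P1(v=1,ok=F), VALIDATE:-, TRANSFORM:-, EMIT:-] out:-; in:P1
Tick 2: [PARSE:P2(v=13,ok=F), VALIDATE:P1(v=1,ok=F), TRANSFORM:-, EMIT:-] out:-; in:P2
Tick 3: [PARSE:P3(v=18,ok=F), VALIDATE:P2(v=13,ok=F), TRANSFORM:P1(v=0,ok=F), EMIT:-] out:-; in:P3
Tick 4: [PARSE:-, VALIDATE:P3(v=18,ok=F), TRANSFORM:P2(v=0,ok=F), EMIT:P1(v=0,ok=F)] out:-; in:-
Tick 5: [PARSE:-, VALIDATE:-, TRANSFORM:P3(v=0,ok=F), EMIT:P2(v=0,ok=F)] out:P1(v=0); in:-
At end of tick 5: ['-', '-', 'P3', 'P2']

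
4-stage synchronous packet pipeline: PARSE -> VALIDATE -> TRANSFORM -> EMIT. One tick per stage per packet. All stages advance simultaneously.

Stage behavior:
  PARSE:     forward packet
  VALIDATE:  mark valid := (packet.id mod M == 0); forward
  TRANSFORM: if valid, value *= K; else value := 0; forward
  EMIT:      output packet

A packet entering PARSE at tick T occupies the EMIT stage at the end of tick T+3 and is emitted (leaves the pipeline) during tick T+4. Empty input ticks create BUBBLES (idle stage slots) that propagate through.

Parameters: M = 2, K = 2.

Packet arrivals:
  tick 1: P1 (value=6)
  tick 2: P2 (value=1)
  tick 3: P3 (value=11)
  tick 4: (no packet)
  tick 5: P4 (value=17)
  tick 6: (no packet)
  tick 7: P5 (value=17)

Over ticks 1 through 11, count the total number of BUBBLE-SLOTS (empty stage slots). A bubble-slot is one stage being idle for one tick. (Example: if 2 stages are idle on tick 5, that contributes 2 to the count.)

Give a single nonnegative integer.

Tick 1: [PARSE:P1(v=6,ok=F), VALIDATE:-, TRANSFORM:-, EMIT:-] out:-; bubbles=3
Tick 2: [PARSE:P2(v=1,ok=F), VALIDATE:P1(v=6,ok=F), TRANSFORM:-, EMIT:-] out:-; bubbles=2
Tick 3: [PARSE:P3(v=11,ok=F), VALIDATE:P2(v=1,ok=T), TRANSFORM:P1(v=0,ok=F), EMIT:-] out:-; bubbles=1
Tick 4: [PARSE:-, VALIDATE:P3(v=11,ok=F), TRANSFORM:P2(v=2,ok=T), EMIT:P1(v=0,ok=F)] out:-; bubbles=1
Tick 5: [PARSE:P4(v=17,ok=F), VALIDATE:-, TRANSFORM:P3(v=0,ok=F), EMIT:P2(v=2,ok=T)] out:P1(v=0); bubbles=1
Tick 6: [PARSE:-, VALIDATE:P4(v=17,ok=T), TRANSFORM:-, EMIT:P3(v=0,ok=F)] out:P2(v=2); bubbles=2
Tick 7: [PARSE:P5(v=17,ok=F), VALIDATE:-, TRANSFORM:P4(v=34,ok=T), EMIT:-] out:P3(v=0); bubbles=2
Tick 8: [PARSE:-, VALIDATE:P5(v=17,ok=F), TRANSFORM:-, EMIT:P4(v=34,ok=T)] out:-; bubbles=2
Tick 9: [PARSE:-, VALIDATE:-, TRANSFORM:P5(v=0,ok=F), EMIT:-] out:P4(v=34); bubbles=3
Tick 10: [PARSE:-, VALIDATE:-, TRANSFORM:-, EMIT:P5(v=0,ok=F)] out:-; bubbles=3
Tick 11: [PARSE:-, VALIDATE:-, TRANSFORM:-, EMIT:-] out:P5(v=0); bubbles=4
Total bubble-slots: 24

Answer: 24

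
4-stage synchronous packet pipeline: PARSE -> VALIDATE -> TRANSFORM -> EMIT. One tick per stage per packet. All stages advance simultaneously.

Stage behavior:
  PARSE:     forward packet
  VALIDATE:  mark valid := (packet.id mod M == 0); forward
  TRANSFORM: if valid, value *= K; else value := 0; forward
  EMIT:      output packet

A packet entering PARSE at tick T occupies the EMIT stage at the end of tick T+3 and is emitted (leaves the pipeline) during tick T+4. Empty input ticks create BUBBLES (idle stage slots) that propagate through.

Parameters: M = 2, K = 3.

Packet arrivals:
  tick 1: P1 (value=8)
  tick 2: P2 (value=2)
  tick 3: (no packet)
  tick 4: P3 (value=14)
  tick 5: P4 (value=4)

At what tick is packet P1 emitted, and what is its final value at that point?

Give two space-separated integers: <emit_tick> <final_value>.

Tick 1: [PARSE:P1(v=8,ok=F), VALIDATE:-, TRANSFORM:-, EMIT:-] out:-; in:P1
Tick 2: [PARSE:P2(v=2,ok=F), VALIDATE:P1(v=8,ok=F), TRANSFORM:-, EMIT:-] out:-; in:P2
Tick 3: [PARSE:-, VALIDATE:P2(v=2,ok=T), TRANSFORM:P1(v=0,ok=F), EMIT:-] out:-; in:-
Tick 4: [PARSE:P3(v=14,ok=F), VALIDATE:-, TRANSFORM:P2(v=6,ok=T), EMIT:P1(v=0,ok=F)] out:-; in:P3
Tick 5: [PARSE:P4(v=4,ok=F), VALIDATE:P3(v=14,ok=F), TRANSFORM:-, EMIT:P2(v=6,ok=T)] out:P1(v=0); in:P4
Tick 6: [PARSE:-, VALIDATE:P4(v=4,ok=T), TRANSFORM:P3(v=0,ok=F), EMIT:-] out:P2(v=6); in:-
Tick 7: [PARSE:-, VALIDATE:-, TRANSFORM:P4(v=12,ok=T), EMIT:P3(v=0,ok=F)] out:-; in:-
Tick 8: [PARSE:-, VALIDATE:-, TRANSFORM:-, EMIT:P4(v=12,ok=T)] out:P3(v=0); in:-
Tick 9: [PARSE:-, VALIDATE:-, TRANSFORM:-, EMIT:-] out:P4(v=12); in:-
P1: arrives tick 1, valid=False (id=1, id%2=1), emit tick 5, final value 0

Answer: 5 0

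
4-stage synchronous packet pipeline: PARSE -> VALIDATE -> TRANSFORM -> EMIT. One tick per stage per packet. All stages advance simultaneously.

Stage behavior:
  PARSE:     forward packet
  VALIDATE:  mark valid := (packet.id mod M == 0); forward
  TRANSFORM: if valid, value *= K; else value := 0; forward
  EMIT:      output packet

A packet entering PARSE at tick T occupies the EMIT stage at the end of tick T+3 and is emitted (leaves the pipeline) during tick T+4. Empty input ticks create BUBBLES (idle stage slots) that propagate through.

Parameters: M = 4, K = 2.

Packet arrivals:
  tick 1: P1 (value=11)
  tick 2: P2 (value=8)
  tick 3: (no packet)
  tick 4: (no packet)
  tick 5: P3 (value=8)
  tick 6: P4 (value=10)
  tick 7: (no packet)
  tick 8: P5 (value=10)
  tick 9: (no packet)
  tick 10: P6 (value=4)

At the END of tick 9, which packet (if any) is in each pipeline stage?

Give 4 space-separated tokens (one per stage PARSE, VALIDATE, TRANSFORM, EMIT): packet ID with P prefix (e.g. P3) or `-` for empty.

Answer: - P5 - P4

Derivation:
Tick 1: [PARSE:P1(v=11,ok=F), VALIDATE:-, TRANSFORM:-, EMIT:-] out:-; in:P1
Tick 2: [PARSE:P2(v=8,ok=F), VALIDATE:P1(v=11,ok=F), TRANSFORM:-, EMIT:-] out:-; in:P2
Tick 3: [PARSE:-, VALIDATE:P2(v=8,ok=F), TRANSFORM:P1(v=0,ok=F), EMIT:-] out:-; in:-
Tick 4: [PARSE:-, VALIDATE:-, TRANSFORM:P2(v=0,ok=F), EMIT:P1(v=0,ok=F)] out:-; in:-
Tick 5: [PARSE:P3(v=8,ok=F), VALIDATE:-, TRANSFORM:-, EMIT:P2(v=0,ok=F)] out:P1(v=0); in:P3
Tick 6: [PARSE:P4(v=10,ok=F), VALIDATE:P3(v=8,ok=F), TRANSFORM:-, EMIT:-] out:P2(v=0); in:P4
Tick 7: [PARSE:-, VALIDATE:P4(v=10,ok=T), TRANSFORM:P3(v=0,ok=F), EMIT:-] out:-; in:-
Tick 8: [PARSE:P5(v=10,ok=F), VALIDATE:-, TRANSFORM:P4(v=20,ok=T), EMIT:P3(v=0,ok=F)] out:-; in:P5
Tick 9: [PARSE:-, VALIDATE:P5(v=10,ok=F), TRANSFORM:-, EMIT:P4(v=20,ok=T)] out:P3(v=0); in:-
At end of tick 9: ['-', 'P5', '-', 'P4']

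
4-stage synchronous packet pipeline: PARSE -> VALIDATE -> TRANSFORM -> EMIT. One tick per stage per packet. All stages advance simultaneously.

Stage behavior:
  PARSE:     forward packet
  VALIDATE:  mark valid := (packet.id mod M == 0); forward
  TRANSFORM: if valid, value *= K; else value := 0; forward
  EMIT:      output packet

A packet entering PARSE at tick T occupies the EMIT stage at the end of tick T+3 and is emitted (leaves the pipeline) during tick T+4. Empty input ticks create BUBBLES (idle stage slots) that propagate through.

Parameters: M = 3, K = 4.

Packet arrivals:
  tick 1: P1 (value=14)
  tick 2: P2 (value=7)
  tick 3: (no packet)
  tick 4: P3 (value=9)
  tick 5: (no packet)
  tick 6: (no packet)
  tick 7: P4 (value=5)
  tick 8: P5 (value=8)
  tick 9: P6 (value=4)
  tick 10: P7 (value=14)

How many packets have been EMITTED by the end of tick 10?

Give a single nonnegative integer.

Tick 1: [PARSE:P1(v=14,ok=F), VALIDATE:-, TRANSFORM:-, EMIT:-] out:-; in:P1
Tick 2: [PARSE:P2(v=7,ok=F), VALIDATE:P1(v=14,ok=F), TRANSFORM:-, EMIT:-] out:-; in:P2
Tick 3: [PARSE:-, VALIDATE:P2(v=7,ok=F), TRANSFORM:P1(v=0,ok=F), EMIT:-] out:-; in:-
Tick 4: [PARSE:P3(v=9,ok=F), VALIDATE:-, TRANSFORM:P2(v=0,ok=F), EMIT:P1(v=0,ok=F)] out:-; in:P3
Tick 5: [PARSE:-, VALIDATE:P3(v=9,ok=T), TRANSFORM:-, EMIT:P2(v=0,ok=F)] out:P1(v=0); in:-
Tick 6: [PARSE:-, VALIDATE:-, TRANSFORM:P3(v=36,ok=T), EMIT:-] out:P2(v=0); in:-
Tick 7: [PARSE:P4(v=5,ok=F), VALIDATE:-, TRANSFORM:-, EMIT:P3(v=36,ok=T)] out:-; in:P4
Tick 8: [PARSE:P5(v=8,ok=F), VALIDATE:P4(v=5,ok=F), TRANSFORM:-, EMIT:-] out:P3(v=36); in:P5
Tick 9: [PARSE:P6(v=4,ok=F), VALIDATE:P5(v=8,ok=F), TRANSFORM:P4(v=0,ok=F), EMIT:-] out:-; in:P6
Tick 10: [PARSE:P7(v=14,ok=F), VALIDATE:P6(v=4,ok=T), TRANSFORM:P5(v=0,ok=F), EMIT:P4(v=0,ok=F)] out:-; in:P7
Emitted by tick 10: ['P1', 'P2', 'P3']

Answer: 3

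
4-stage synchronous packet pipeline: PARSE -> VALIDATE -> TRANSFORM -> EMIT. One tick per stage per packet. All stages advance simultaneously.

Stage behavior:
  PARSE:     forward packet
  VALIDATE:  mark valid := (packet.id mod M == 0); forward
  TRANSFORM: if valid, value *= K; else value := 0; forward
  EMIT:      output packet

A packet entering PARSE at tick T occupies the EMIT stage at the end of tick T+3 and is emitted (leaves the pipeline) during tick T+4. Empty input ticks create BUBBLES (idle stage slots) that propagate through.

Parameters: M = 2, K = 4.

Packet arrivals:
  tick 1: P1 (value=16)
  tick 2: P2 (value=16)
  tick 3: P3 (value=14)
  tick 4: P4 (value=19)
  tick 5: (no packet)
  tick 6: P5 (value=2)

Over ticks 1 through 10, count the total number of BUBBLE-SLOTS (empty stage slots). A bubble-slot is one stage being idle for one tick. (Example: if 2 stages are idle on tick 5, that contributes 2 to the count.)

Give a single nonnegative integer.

Tick 1: [PARSE:P1(v=16,ok=F), VALIDATE:-, TRANSFORM:-, EMIT:-] out:-; bubbles=3
Tick 2: [PARSE:P2(v=16,ok=F), VALIDATE:P1(v=16,ok=F), TRANSFORM:-, EMIT:-] out:-; bubbles=2
Tick 3: [PARSE:P3(v=14,ok=F), VALIDATE:P2(v=16,ok=T), TRANSFORM:P1(v=0,ok=F), EMIT:-] out:-; bubbles=1
Tick 4: [PARSE:P4(v=19,ok=F), VALIDATE:P3(v=14,ok=F), TRANSFORM:P2(v=64,ok=T), EMIT:P1(v=0,ok=F)] out:-; bubbles=0
Tick 5: [PARSE:-, VALIDATE:P4(v=19,ok=T), TRANSFORM:P3(v=0,ok=F), EMIT:P2(v=64,ok=T)] out:P1(v=0); bubbles=1
Tick 6: [PARSE:P5(v=2,ok=F), VALIDATE:-, TRANSFORM:P4(v=76,ok=T), EMIT:P3(v=0,ok=F)] out:P2(v=64); bubbles=1
Tick 7: [PARSE:-, VALIDATE:P5(v=2,ok=F), TRANSFORM:-, EMIT:P4(v=76,ok=T)] out:P3(v=0); bubbles=2
Tick 8: [PARSE:-, VALIDATE:-, TRANSFORM:P5(v=0,ok=F), EMIT:-] out:P4(v=76); bubbles=3
Tick 9: [PARSE:-, VALIDATE:-, TRANSFORM:-, EMIT:P5(v=0,ok=F)] out:-; bubbles=3
Tick 10: [PARSE:-, VALIDATE:-, TRANSFORM:-, EMIT:-] out:P5(v=0); bubbles=4
Total bubble-slots: 20

Answer: 20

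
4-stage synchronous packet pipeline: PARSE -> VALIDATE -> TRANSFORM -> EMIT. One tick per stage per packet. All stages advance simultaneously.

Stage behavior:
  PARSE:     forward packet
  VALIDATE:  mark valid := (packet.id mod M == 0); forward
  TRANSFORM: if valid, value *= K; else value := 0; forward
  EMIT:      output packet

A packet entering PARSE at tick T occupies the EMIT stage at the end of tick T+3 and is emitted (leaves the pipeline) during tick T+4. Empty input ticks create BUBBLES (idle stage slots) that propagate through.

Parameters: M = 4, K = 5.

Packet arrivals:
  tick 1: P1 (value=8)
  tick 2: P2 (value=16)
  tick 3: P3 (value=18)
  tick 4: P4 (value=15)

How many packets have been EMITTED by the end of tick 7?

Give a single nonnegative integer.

Answer: 3

Derivation:
Tick 1: [PARSE:P1(v=8,ok=F), VALIDATE:-, TRANSFORM:-, EMIT:-] out:-; in:P1
Tick 2: [PARSE:P2(v=16,ok=F), VALIDATE:P1(v=8,ok=F), TRANSFORM:-, EMIT:-] out:-; in:P2
Tick 3: [PARSE:P3(v=18,ok=F), VALIDATE:P2(v=16,ok=F), TRANSFORM:P1(v=0,ok=F), EMIT:-] out:-; in:P3
Tick 4: [PARSE:P4(v=15,ok=F), VALIDATE:P3(v=18,ok=F), TRANSFORM:P2(v=0,ok=F), EMIT:P1(v=0,ok=F)] out:-; in:P4
Tick 5: [PARSE:-, VALIDATE:P4(v=15,ok=T), TRANSFORM:P3(v=0,ok=F), EMIT:P2(v=0,ok=F)] out:P1(v=0); in:-
Tick 6: [PARSE:-, VALIDATE:-, TRANSFORM:P4(v=75,ok=T), EMIT:P3(v=0,ok=F)] out:P2(v=0); in:-
Tick 7: [PARSE:-, VALIDATE:-, TRANSFORM:-, EMIT:P4(v=75,ok=T)] out:P3(v=0); in:-
Emitted by tick 7: ['P1', 'P2', 'P3']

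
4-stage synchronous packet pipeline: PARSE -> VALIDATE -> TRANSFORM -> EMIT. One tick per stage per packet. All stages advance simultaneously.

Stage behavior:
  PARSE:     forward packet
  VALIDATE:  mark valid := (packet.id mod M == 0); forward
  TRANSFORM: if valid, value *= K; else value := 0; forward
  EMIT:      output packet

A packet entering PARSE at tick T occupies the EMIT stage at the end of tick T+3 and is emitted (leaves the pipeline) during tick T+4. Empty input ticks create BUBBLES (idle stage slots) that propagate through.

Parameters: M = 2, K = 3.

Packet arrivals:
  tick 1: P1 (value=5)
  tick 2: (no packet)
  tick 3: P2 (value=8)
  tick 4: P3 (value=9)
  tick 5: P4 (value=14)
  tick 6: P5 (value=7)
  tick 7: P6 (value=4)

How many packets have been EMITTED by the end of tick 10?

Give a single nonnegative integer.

Answer: 5

Derivation:
Tick 1: [PARSE:P1(v=5,ok=F), VALIDATE:-, TRANSFORM:-, EMIT:-] out:-; in:P1
Tick 2: [PARSE:-, VALIDATE:P1(v=5,ok=F), TRANSFORM:-, EMIT:-] out:-; in:-
Tick 3: [PARSE:P2(v=8,ok=F), VALIDATE:-, TRANSFORM:P1(v=0,ok=F), EMIT:-] out:-; in:P2
Tick 4: [PARSE:P3(v=9,ok=F), VALIDATE:P2(v=8,ok=T), TRANSFORM:-, EMIT:P1(v=0,ok=F)] out:-; in:P3
Tick 5: [PARSE:P4(v=14,ok=F), VALIDATE:P3(v=9,ok=F), TRANSFORM:P2(v=24,ok=T), EMIT:-] out:P1(v=0); in:P4
Tick 6: [PARSE:P5(v=7,ok=F), VALIDATE:P4(v=14,ok=T), TRANSFORM:P3(v=0,ok=F), EMIT:P2(v=24,ok=T)] out:-; in:P5
Tick 7: [PARSE:P6(v=4,ok=F), VALIDATE:P5(v=7,ok=F), TRANSFORM:P4(v=42,ok=T), EMIT:P3(v=0,ok=F)] out:P2(v=24); in:P6
Tick 8: [PARSE:-, VALIDATE:P6(v=4,ok=T), TRANSFORM:P5(v=0,ok=F), EMIT:P4(v=42,ok=T)] out:P3(v=0); in:-
Tick 9: [PARSE:-, VALIDATE:-, TRANSFORM:P6(v=12,ok=T), EMIT:P5(v=0,ok=F)] out:P4(v=42); in:-
Tick 10: [PARSE:-, VALIDATE:-, TRANSFORM:-, EMIT:P6(v=12,ok=T)] out:P5(v=0); in:-
Emitted by tick 10: ['P1', 'P2', 'P3', 'P4', 'P5']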